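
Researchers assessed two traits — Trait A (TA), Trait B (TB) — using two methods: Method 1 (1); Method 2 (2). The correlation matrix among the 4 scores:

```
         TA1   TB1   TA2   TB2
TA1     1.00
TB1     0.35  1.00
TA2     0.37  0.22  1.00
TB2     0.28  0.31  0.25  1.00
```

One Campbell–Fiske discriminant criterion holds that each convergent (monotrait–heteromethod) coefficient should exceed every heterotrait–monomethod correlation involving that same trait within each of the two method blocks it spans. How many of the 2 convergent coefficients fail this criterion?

Each convergent coefficient versus the relevant comparison correlations:
TA (methods 1·2): 0.37 vs {0.35, 0.25} → pass.
TB (methods 1·2): 0.31 vs {0.35, 0.25} → fail.
1 of 2 fail.

1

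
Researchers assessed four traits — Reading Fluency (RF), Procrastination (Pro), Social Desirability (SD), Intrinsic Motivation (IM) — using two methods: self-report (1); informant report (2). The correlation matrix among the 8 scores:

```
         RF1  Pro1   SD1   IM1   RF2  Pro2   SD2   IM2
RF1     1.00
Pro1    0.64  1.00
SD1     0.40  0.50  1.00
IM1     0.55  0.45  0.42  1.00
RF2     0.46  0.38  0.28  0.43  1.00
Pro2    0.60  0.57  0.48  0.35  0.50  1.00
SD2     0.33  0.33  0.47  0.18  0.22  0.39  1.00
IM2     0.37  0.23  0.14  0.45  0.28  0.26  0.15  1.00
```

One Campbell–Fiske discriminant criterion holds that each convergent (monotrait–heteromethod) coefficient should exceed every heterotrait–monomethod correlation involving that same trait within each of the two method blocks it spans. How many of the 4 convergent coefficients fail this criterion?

4

Each convergent coefficient versus the relevant comparison correlations:
RF (methods 1·2): 0.46 vs {0.64, 0.50, 0.40, 0.22, 0.55, 0.28} → fail.
Pro (methods 1·2): 0.57 vs {0.64, 0.50, 0.50, 0.39, 0.45, 0.26} → fail.
SD (methods 1·2): 0.47 vs {0.40, 0.22, 0.50, 0.39, 0.42, 0.15} → fail.
IM (methods 1·2): 0.45 vs {0.55, 0.28, 0.45, 0.26, 0.42, 0.15} → fail.
4 of 4 fail.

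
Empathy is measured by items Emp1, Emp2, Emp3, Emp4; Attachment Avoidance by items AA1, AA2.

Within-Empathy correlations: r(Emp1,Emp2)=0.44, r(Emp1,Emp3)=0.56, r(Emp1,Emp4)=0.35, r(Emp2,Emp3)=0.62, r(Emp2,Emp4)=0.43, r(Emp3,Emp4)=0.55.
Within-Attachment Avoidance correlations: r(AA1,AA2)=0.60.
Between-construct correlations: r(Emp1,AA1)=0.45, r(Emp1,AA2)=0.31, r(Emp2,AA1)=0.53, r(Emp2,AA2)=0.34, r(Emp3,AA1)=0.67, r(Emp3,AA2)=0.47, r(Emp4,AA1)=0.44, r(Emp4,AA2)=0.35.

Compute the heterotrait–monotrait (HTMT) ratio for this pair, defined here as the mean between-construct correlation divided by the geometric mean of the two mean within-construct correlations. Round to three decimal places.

0.819

Mean between = 3.56/8 = 0.4450.
Mean within-Emp = 2.95/6 = 0.4917; mean within-AA = 0.60/1 = 0.6000.
Geometric mean = √(0.4917 × 0.6000) = 0.5432.
HTMT = 0.4450 / 0.5432 = 0.819.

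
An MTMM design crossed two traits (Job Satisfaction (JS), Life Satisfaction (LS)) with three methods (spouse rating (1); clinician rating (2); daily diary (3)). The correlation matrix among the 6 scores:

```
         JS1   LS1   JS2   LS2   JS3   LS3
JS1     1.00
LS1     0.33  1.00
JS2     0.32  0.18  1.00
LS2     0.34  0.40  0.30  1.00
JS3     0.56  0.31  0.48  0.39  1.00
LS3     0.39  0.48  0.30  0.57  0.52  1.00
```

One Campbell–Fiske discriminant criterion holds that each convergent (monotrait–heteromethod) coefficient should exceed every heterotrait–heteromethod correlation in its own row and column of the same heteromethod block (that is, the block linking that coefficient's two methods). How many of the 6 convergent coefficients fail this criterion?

1

Convergent coefficients and their comparison sets:
JS (methods 1·2): 0.32 vs {0.34, 0.18} → fail.
JS (methods 1·3): 0.56 vs {0.39, 0.31} → pass.
JS (methods 2·3): 0.48 vs {0.30, 0.39} → pass.
LS (methods 1·2): 0.40 vs {0.18, 0.34} → pass.
LS (methods 1·3): 0.48 vs {0.31, 0.39} → pass.
LS (methods 2·3): 0.57 vs {0.39, 0.30} → pass.
1 of 6 fail.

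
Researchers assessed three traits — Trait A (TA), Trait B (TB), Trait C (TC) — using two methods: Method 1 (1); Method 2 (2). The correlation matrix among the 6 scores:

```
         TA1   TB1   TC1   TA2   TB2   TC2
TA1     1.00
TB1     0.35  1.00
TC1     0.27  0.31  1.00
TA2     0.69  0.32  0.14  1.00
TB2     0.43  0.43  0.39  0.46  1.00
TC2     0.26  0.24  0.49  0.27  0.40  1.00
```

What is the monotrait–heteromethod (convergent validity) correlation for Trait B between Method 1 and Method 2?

0.43

Same trait (TB), different methods: r(TB1, TB2) = 0.43.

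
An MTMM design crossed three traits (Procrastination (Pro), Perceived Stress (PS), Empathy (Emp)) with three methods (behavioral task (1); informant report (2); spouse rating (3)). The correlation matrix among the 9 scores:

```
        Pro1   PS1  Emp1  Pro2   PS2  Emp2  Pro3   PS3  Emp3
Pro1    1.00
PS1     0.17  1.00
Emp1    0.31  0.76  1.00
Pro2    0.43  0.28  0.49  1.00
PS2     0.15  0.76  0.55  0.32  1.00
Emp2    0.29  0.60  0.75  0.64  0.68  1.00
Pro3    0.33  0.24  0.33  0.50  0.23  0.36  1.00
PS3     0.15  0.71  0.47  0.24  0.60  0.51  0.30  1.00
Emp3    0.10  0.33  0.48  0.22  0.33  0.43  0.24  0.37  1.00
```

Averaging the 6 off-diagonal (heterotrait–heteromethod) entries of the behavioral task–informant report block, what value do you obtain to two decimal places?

0.39

HTHM values (method 1 × method 2): 0.15, 0.29, 0.28, 0.60, 0.49, 0.55; mean = 2.36/6 = 0.39.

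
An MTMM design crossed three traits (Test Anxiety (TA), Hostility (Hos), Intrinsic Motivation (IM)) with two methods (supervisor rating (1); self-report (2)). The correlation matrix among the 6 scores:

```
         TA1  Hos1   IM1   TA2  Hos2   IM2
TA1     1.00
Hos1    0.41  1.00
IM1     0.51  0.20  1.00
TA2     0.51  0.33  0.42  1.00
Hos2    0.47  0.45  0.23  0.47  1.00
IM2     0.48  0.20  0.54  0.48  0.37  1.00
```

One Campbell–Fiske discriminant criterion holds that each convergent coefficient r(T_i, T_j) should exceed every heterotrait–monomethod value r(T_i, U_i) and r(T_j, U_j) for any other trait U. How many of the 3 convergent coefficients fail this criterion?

2

Each convergent coefficient versus the relevant comparison correlations:
TA (methods 1·2): 0.51 vs {0.41, 0.47, 0.51, 0.48} → fail.
Hos (methods 1·2): 0.45 vs {0.41, 0.47, 0.20, 0.37} → fail.
IM (methods 1·2): 0.54 vs {0.51, 0.48, 0.20, 0.37} → pass.
2 of 3 fail.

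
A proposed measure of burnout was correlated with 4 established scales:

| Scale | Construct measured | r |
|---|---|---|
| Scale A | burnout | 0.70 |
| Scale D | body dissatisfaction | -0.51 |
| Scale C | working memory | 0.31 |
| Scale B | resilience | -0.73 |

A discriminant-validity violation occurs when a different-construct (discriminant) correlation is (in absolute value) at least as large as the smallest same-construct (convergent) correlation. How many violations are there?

Convergent (same construct = burnout): Scale A.
Smallest convergent = 0.70. Discriminant |r|: 0.51, 0.31, 0.73; count ≥ 0.70 → 1.

1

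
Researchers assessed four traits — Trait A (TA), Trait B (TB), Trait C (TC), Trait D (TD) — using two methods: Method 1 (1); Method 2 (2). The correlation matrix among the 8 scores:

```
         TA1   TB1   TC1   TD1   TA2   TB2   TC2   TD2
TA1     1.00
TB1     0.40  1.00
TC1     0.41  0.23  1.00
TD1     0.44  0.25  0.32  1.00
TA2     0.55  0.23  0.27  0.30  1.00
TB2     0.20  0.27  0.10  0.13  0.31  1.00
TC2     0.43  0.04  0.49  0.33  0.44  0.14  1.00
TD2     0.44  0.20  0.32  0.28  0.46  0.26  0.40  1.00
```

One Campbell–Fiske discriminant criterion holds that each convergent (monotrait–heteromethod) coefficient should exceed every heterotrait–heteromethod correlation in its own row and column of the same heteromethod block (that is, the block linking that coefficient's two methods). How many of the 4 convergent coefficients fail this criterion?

Each convergent coefficient versus the relevant comparison correlations:
TA (methods 1·2): 0.55 vs {0.20, 0.23, 0.43, 0.27, 0.44, 0.30} → pass.
TB (methods 1·2): 0.27 vs {0.23, 0.20, 0.04, 0.10, 0.20, 0.13} → pass.
TC (methods 1·2): 0.49 vs {0.27, 0.43, 0.10, 0.04, 0.32, 0.33} → pass.
TD (methods 1·2): 0.28 vs {0.30, 0.44, 0.13, 0.20, 0.33, 0.32} → fail.
1 of 4 fail.

1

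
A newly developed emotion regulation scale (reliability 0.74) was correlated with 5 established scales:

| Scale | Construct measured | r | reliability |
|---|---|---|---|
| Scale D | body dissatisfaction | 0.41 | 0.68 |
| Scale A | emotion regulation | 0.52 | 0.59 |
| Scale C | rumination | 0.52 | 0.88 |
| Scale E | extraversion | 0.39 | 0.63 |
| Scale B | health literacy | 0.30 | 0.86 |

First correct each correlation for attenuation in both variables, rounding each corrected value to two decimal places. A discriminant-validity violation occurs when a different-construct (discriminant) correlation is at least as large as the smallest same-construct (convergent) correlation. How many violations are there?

0

Disattenuated r (r / √(r_scale · r_new)):
  Scale D (disc): 0.41 / √(0.68·0.74) = 0.58
  Scale A (conv): 0.52 / √(0.59·0.74) = 0.79
  Scale C (disc): 0.52 / √(0.88·0.74) = 0.64
  Scale E (disc): 0.39 / √(0.63·0.74) = 0.57
  Scale B (disc): 0.30 / √(0.86·0.74) = 0.38
Smallest convergent = 0.79. Discriminant values: 0.58, 0.64, 0.57, 0.38; count ≥ 0.79 → 0.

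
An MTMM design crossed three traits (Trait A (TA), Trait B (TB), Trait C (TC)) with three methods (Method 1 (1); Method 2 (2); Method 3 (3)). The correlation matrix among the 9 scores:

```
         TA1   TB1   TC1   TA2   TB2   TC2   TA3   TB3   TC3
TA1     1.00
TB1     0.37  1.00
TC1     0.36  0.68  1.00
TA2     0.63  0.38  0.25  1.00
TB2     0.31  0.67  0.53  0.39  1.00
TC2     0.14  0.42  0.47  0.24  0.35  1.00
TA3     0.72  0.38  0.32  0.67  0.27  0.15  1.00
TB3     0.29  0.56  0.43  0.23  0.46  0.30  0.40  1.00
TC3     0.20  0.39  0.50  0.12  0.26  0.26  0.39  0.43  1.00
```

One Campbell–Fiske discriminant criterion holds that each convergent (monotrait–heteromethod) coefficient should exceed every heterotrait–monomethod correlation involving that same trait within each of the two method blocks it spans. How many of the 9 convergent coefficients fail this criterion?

5

Convergent coefficients and their comparison sets:
TA (methods 1·2): 0.63 vs {0.37, 0.39, 0.36, 0.24} → pass.
TA (methods 1·3): 0.72 vs {0.37, 0.40, 0.36, 0.39} → pass.
TA (methods 2·3): 0.67 vs {0.39, 0.40, 0.24, 0.39} → pass.
TB (methods 1·2): 0.67 vs {0.37, 0.39, 0.68, 0.35} → fail.
TB (methods 1·3): 0.56 vs {0.37, 0.40, 0.68, 0.43} → fail.
TB (methods 2·3): 0.46 vs {0.39, 0.40, 0.35, 0.43} → pass.
TC (methods 1·2): 0.47 vs {0.36, 0.24, 0.68, 0.35} → fail.
TC (methods 1·3): 0.50 vs {0.36, 0.39, 0.68, 0.43} → fail.
TC (methods 2·3): 0.26 vs {0.24, 0.39, 0.35, 0.43} → fail.
5 of 9 fail.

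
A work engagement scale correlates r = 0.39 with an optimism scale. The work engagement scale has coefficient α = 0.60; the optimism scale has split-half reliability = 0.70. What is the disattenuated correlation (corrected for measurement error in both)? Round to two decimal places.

r_true = r_obs / √(r_xx · r_yy) = 0.39 / √(0.60 × 0.70) = 0.39 / √0.4200 = 0.39 / 0.6481 ≈ 0.60.

0.60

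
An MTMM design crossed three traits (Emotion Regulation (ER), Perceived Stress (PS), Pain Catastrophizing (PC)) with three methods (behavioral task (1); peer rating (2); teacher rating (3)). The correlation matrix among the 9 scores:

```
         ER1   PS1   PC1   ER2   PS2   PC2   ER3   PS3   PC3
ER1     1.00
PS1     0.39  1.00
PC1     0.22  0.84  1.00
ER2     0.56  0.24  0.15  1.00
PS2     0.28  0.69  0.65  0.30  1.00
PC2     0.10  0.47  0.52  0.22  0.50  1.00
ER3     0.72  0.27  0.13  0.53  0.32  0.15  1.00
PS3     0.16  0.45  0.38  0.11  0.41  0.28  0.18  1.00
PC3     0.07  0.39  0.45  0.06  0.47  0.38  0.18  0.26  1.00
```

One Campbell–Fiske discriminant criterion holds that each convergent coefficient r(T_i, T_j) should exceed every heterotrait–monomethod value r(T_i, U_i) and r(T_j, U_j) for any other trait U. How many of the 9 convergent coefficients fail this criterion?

6

Convergent coefficients and their comparison sets:
ER (methods 1·2): 0.56 vs {0.39, 0.30, 0.22, 0.22} → pass.
ER (methods 1·3): 0.72 vs {0.39, 0.18, 0.22, 0.18} → pass.
ER (methods 2·3): 0.53 vs {0.30, 0.18, 0.22, 0.18} → pass.
PS (methods 1·2): 0.69 vs {0.39, 0.30, 0.84, 0.50} → fail.
PS (methods 1·3): 0.45 vs {0.39, 0.18, 0.84, 0.26} → fail.
PS (methods 2·3): 0.41 vs {0.30, 0.18, 0.50, 0.26} → fail.
PC (methods 1·2): 0.52 vs {0.22, 0.22, 0.84, 0.50} → fail.
PC (methods 1·3): 0.45 vs {0.22, 0.18, 0.84, 0.26} → fail.
PC (methods 2·3): 0.38 vs {0.22, 0.18, 0.50, 0.26} → fail.
6 of 9 fail.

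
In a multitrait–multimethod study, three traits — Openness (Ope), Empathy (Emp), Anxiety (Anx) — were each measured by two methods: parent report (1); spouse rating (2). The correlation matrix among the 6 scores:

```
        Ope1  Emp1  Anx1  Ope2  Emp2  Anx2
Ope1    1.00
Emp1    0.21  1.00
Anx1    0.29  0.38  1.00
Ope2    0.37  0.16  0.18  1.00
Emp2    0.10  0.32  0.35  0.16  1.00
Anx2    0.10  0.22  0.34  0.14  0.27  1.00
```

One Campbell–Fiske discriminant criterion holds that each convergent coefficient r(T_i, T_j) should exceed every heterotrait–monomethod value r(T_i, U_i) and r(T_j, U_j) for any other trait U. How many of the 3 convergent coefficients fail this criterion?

Checking each validity diagonal entry against its comparison values:
Ope (methods 1·2): 0.37 vs {0.21, 0.16, 0.29, 0.14} → pass.
Emp (methods 1·2): 0.32 vs {0.21, 0.16, 0.38, 0.27} → fail.
Anx (methods 1·2): 0.34 vs {0.29, 0.14, 0.38, 0.27} → fail.
2 of 3 fail.

2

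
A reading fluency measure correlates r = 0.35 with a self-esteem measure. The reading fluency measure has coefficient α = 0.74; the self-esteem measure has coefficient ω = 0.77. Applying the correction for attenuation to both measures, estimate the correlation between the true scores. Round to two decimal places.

0.46

r_true = r_obs / √(r_xx · r_yy) = 0.35 / √(0.74 × 0.77) = 0.35 / √0.5698 = 0.35 / 0.7549 ≈ 0.46.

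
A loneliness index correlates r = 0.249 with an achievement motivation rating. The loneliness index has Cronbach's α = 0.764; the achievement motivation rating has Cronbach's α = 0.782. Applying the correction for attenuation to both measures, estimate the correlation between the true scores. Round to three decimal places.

r_true = r_obs / √(r_xx · r_yy) = 0.249 / √(0.764 × 0.782) = 0.249 / √0.597448 = 0.249 / 0.7729 ≈ 0.322.

0.322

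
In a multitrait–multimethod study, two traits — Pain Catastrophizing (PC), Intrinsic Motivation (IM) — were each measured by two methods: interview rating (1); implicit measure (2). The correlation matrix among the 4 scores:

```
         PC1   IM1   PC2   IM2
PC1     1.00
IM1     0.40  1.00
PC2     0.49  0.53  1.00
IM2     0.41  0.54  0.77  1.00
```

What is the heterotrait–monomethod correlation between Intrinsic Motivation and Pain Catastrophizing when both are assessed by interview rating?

Different traits, same method: r(IM1, PC1) = 0.40.

0.40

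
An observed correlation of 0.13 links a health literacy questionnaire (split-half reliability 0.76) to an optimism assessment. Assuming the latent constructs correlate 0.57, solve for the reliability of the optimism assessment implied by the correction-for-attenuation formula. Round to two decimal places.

0.07

r_true = r_obs / √(r_xx · r_yy) ⇒ 0.57 = 0.13 / √(0.76 · r_yy).
√(0.76 · r_yy) = 0.13 / 0.57 = 0.2281; 0.76 · r_yy = 0.0520; r_yy = 0.0520 / 0.76 ≈ 0.07.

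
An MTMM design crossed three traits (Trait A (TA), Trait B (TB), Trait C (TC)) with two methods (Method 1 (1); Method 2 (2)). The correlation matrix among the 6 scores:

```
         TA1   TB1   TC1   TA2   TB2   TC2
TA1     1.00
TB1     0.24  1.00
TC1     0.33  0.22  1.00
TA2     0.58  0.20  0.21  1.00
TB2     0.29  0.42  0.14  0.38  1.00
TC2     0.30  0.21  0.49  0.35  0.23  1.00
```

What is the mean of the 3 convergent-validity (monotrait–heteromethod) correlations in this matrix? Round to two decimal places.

Convergent values: 0.58, 0.42, 0.49; mean = 1.49/3 = 0.50.

0.50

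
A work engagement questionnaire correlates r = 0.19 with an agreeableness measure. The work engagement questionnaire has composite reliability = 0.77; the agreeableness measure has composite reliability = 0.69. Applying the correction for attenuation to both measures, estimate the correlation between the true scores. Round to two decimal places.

0.26

r_true = r_obs / √(r_xx · r_yy) = 0.19 / √(0.77 × 0.69) = 0.19 / √0.5313 = 0.19 / 0.7289 ≈ 0.26.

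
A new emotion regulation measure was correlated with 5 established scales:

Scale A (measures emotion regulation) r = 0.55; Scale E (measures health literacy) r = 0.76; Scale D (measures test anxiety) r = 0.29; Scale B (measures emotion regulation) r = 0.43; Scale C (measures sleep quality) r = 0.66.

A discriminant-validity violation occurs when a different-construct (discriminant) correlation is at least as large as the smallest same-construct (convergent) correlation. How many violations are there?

Convergent (same construct = emotion regulation): Scale A, Scale B.
Smallest convergent = 0.43. Discriminant values: 0.76, 0.29, 0.66; count ≥ 0.43 → 2.

2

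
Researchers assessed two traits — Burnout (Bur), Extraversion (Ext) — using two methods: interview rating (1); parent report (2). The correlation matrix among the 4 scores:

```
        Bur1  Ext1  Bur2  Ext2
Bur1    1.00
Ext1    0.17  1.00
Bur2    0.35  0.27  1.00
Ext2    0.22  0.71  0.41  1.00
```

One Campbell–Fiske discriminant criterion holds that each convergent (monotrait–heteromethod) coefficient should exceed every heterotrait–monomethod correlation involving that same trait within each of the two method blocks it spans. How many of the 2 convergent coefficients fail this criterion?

Checking each validity diagonal entry against its comparison values:
Bur (methods 1·2): 0.35 vs {0.17, 0.41} → fail.
Ext (methods 1·2): 0.71 vs {0.17, 0.41} → pass.
1 of 2 fail.

1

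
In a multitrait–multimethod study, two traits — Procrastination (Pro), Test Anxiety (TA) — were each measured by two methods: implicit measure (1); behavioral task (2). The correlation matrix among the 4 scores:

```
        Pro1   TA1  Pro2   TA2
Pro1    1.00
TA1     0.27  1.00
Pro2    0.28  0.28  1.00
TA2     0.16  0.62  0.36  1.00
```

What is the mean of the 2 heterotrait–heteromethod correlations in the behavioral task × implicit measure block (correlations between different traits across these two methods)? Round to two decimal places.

0.22

HTHM values (method 2 × method 1): 0.28, 0.16; mean = 0.44/2 = 0.22.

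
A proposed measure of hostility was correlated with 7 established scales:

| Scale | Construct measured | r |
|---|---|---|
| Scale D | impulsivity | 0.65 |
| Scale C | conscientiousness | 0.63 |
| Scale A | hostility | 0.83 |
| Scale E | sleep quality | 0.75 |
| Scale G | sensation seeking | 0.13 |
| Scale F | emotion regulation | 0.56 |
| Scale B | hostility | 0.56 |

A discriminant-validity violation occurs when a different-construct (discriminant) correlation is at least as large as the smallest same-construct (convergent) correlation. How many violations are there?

Convergent (same construct = hostility): Scale A, Scale B.
Smallest convergent = 0.56. Discriminant values: 0.65, 0.63, 0.75, 0.13, 0.56; count ≥ 0.56 → 4.

4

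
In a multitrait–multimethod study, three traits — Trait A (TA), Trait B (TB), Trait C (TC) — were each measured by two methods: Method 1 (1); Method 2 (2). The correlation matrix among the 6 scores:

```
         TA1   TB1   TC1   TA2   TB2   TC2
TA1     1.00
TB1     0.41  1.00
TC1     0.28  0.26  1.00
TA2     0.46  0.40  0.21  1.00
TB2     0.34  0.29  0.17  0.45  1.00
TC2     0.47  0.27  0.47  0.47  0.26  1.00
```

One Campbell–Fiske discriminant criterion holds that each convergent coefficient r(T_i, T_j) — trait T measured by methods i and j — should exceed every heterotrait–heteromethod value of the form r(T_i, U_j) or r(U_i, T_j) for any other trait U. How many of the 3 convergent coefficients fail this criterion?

Each convergent coefficient versus the relevant comparison correlations:
TA (methods 1·2): 0.46 vs {0.34, 0.40, 0.47, 0.21} → fail.
TB (methods 1·2): 0.29 vs {0.40, 0.34, 0.27, 0.17} → fail.
TC (methods 1·2): 0.47 vs {0.21, 0.47, 0.17, 0.27} → fail.
3 of 3 fail.

3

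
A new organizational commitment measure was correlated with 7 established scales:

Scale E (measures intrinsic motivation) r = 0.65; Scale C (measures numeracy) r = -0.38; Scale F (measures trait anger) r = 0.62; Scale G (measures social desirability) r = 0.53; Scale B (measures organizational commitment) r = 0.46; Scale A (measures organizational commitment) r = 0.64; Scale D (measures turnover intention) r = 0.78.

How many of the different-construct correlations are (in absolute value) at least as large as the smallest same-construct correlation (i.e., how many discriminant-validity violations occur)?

4

Convergent (same construct = organizational commitment): Scale B, Scale A.
Smallest convergent = 0.46. Discriminant |r|: 0.65, 0.38, 0.62, 0.53, 0.78; count ≥ 0.46 → 4.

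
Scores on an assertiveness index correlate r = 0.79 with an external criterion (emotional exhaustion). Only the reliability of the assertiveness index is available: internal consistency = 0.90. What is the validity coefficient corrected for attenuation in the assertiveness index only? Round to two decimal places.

Single correction: r_c = r_obs / √r_xx = 0.79 / √0.90 = 0.79 / 0.9487 ≈ 0.83.

0.83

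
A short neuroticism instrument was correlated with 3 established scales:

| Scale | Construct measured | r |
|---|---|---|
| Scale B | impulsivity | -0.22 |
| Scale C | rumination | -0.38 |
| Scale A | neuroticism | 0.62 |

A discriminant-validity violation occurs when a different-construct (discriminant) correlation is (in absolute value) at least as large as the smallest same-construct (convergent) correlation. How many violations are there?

0

Convergent (same construct = neuroticism): Scale A.
Smallest convergent = 0.62. Discriminant |r|: 0.22, 0.38; count ≥ 0.62 → 0.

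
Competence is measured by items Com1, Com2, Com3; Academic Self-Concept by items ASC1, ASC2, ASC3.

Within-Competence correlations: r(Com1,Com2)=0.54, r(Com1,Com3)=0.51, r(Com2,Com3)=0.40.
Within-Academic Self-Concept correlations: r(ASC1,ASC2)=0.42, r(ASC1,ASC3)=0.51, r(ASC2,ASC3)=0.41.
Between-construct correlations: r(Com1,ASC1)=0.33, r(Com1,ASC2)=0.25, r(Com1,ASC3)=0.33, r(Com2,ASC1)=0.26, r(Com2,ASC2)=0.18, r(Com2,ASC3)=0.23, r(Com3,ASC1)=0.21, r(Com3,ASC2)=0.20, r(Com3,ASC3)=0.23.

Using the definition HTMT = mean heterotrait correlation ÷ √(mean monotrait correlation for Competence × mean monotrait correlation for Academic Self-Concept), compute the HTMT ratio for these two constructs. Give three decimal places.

Between-construct mean = 2.22/9 = 0.2467.
Mean within-Com = 1.45/3 = 0.4833; mean within-ASC = 1.34/3 = 0.4467.
Geometric mean = √(0.4833 × 0.4467) = 0.4646.
HTMT = 0.2467 / 0.4646 = 0.531.

0.531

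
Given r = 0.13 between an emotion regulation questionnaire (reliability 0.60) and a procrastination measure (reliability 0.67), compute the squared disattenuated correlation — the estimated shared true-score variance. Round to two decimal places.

Disattenuated r = 0.13 / √(0.60 × 0.67) = 0.13 / 0.6340 = 0.2050.
Shared true-score variance = 0.2050² = 0.0420 ≈ 0.04.

0.04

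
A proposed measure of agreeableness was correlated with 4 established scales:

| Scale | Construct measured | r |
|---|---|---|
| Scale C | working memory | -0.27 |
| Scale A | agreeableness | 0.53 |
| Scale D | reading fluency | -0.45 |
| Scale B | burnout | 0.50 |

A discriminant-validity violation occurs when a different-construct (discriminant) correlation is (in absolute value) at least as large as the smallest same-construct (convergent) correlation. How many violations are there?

Convergent (same construct = agreeableness): Scale A.
Smallest convergent = 0.53. Discriminant |r|: 0.27, 0.45, 0.50; count ≥ 0.53 → 0.

0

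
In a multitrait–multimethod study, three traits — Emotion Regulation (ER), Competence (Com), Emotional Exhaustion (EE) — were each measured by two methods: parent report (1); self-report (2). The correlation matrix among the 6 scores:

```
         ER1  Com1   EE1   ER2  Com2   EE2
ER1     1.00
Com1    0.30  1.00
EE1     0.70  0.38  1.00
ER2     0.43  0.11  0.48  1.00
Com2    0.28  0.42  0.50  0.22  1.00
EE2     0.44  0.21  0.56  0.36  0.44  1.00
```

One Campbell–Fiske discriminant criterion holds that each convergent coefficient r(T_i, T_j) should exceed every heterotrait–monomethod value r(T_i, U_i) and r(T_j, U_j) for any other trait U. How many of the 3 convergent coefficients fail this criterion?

3

Convergent coefficients and their comparison sets:
ER (methods 1·2): 0.43 vs {0.30, 0.22, 0.70, 0.36} → fail.
Com (methods 1·2): 0.42 vs {0.30, 0.22, 0.38, 0.44} → fail.
EE (methods 1·2): 0.56 vs {0.70, 0.36, 0.38, 0.44} → fail.
3 of 3 fail.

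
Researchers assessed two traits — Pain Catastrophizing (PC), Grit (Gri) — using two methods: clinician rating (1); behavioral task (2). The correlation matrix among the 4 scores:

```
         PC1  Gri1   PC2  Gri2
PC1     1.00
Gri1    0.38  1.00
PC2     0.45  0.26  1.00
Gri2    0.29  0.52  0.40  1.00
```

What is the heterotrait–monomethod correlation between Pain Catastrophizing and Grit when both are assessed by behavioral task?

Different traits, same method: r(PC2, Gri2) = 0.40.

0.40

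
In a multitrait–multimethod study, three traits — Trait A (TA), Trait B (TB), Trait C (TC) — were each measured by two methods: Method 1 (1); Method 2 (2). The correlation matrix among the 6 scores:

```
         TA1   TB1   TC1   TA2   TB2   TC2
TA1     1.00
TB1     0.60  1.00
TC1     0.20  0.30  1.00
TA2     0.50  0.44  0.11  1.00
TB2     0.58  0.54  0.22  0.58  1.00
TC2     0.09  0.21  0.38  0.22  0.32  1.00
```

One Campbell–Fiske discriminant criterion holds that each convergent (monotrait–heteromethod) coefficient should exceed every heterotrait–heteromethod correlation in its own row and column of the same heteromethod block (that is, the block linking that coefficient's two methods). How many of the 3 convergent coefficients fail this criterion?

Each convergent coefficient versus the relevant comparison correlations:
TA (methods 1·2): 0.50 vs {0.58, 0.44, 0.09, 0.11} → fail.
TB (methods 1·2): 0.54 vs {0.44, 0.58, 0.21, 0.22} → fail.
TC (methods 1·2): 0.38 vs {0.11, 0.09, 0.22, 0.21} → pass.
2 of 3 fail.

2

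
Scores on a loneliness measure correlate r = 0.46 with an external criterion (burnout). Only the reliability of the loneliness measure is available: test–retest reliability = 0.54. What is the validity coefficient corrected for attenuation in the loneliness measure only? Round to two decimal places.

0.63

Single correction: r_c = r_obs / √r_xx = 0.46 / √0.54 = 0.46 / 0.7348 ≈ 0.63.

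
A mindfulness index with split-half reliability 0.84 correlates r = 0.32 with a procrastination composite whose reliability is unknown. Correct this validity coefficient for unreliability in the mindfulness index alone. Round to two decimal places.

0.35

Single correction: r_c = r_obs / √r_xx = 0.32 / √0.84 = 0.32 / 0.9165 ≈ 0.35.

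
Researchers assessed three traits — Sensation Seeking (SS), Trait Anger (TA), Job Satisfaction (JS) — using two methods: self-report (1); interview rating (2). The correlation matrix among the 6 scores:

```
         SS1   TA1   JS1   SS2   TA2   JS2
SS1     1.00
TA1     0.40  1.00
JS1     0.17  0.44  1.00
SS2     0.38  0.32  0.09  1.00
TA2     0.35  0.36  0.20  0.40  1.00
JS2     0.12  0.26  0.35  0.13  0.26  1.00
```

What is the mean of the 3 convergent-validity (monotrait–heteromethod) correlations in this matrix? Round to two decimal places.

0.36

Convergent values: 0.38, 0.36, 0.35; mean = 1.09/3 = 0.36.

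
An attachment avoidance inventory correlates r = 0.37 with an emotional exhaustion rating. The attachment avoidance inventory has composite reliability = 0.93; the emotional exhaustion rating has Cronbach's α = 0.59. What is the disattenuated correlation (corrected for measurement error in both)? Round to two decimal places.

0.50

r_true = r_obs / √(r_xx · r_yy) = 0.37 / √(0.93 × 0.59) = 0.37 / √0.5487 = 0.37 / 0.7407 ≈ 0.50.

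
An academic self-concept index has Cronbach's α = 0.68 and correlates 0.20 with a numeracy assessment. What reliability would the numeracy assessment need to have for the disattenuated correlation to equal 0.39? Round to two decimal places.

r_true = r_obs / √(r_xx · r_yy) ⇒ 0.39 = 0.20 / √(0.68 · r_yy).
√(0.68 · r_yy) = 0.20 / 0.39 = 0.5128; 0.68 · r_yy = 0.2630; r_yy = 0.2630 / 0.68 ≈ 0.39.

0.39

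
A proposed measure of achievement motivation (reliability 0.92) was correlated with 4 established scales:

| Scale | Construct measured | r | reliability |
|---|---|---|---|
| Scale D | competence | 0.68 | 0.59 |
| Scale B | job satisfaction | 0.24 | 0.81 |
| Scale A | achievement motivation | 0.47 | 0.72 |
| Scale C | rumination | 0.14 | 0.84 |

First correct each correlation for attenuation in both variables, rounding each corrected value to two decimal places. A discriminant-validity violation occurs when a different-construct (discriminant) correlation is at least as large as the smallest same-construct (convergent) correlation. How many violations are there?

Disattenuated r (r / √(r_scale · r_new)):
  Scale D (disc): 0.68 / √(0.59·0.92) = 0.92
  Scale B (disc): 0.24 / √(0.81·0.92) = 0.28
  Scale A (conv): 0.47 / √(0.72·0.92) = 0.58
  Scale C (disc): 0.14 / √(0.84·0.92) = 0.16
Smallest convergent = 0.58. Discriminant values: 0.92, 0.28, 0.16; count ≥ 0.58 → 1.

1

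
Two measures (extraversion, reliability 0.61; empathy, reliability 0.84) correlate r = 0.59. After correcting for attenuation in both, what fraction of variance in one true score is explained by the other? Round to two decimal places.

Disattenuated r = 0.59 / √(0.61 × 0.84) = 0.59 / 0.7158 = 0.8243.
Shared true-score variance = 0.8243² = 0.6795 ≈ 0.68.

0.68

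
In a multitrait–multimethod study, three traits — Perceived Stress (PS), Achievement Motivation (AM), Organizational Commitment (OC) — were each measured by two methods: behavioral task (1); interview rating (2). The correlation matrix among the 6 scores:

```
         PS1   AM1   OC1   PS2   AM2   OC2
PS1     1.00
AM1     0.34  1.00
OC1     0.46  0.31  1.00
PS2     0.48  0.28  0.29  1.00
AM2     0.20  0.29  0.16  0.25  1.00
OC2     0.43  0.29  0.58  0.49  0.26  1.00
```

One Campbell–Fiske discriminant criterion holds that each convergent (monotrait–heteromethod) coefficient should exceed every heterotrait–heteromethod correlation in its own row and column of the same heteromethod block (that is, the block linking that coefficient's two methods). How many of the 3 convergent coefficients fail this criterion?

1

Each convergent coefficient versus the relevant comparison correlations:
PS (methods 1·2): 0.48 vs {0.20, 0.28, 0.43, 0.29} → pass.
AM (methods 1·2): 0.29 vs {0.28, 0.20, 0.29, 0.16} → fail.
OC (methods 1·2): 0.58 vs {0.29, 0.43, 0.16, 0.29} → pass.
1 of 3 fail.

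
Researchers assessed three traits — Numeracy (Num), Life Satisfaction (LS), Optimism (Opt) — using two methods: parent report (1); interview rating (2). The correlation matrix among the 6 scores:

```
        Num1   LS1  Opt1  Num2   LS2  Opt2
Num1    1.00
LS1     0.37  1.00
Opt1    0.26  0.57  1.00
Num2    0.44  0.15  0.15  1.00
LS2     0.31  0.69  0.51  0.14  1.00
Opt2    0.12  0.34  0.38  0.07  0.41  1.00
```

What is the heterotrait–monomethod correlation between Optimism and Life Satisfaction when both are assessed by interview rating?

0.41

Different traits, same method: r(Opt2, LS2) = 0.41.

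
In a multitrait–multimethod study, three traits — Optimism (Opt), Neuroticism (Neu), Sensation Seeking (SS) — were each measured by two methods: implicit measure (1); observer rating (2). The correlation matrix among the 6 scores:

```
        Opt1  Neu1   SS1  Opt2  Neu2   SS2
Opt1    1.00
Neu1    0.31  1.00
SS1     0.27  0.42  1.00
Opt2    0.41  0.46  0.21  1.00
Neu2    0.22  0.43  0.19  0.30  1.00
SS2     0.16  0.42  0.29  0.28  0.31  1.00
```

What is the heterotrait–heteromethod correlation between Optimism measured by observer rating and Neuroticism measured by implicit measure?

0.46

Different traits and methods: r(Opt2, Neu1) = 0.46.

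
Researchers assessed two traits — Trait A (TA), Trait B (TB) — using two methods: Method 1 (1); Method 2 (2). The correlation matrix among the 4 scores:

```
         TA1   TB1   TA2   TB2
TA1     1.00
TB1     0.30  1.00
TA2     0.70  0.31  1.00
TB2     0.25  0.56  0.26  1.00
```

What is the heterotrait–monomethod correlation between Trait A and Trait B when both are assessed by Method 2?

Different traits, same method: r(TA2, TB2) = 0.26.

0.26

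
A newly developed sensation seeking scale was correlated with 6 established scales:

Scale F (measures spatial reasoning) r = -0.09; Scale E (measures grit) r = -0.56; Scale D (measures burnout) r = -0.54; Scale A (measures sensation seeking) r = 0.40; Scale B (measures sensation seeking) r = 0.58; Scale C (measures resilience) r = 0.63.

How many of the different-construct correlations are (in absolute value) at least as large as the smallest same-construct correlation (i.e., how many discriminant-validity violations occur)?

Convergent (same construct = sensation seeking): Scale A, Scale B.
Smallest convergent = 0.40. Discriminant |r|: 0.09, 0.56, 0.54, 0.63; count ≥ 0.40 → 3.

3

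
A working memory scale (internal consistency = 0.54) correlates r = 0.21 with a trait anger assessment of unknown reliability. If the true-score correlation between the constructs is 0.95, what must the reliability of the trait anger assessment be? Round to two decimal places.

0.09

r_true = r_obs / √(r_xx · r_yy) ⇒ 0.95 = 0.21 / √(0.54 · r_yy).
√(0.54 · r_yy) = 0.21 / 0.95 = 0.2211; 0.54 · r_yy = 0.0489; r_yy = 0.0489 / 0.54 ≈ 0.09.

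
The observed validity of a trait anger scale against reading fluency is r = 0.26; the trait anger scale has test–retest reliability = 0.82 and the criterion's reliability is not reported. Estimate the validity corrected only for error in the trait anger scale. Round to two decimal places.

0.29

Single correction: r_c = r_obs / √r_xx = 0.26 / √0.82 = 0.26 / 0.9055 ≈ 0.29.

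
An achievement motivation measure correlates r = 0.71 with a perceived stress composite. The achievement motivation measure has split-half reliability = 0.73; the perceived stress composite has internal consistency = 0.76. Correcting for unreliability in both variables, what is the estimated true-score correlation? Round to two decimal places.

0.95

r_true = r_obs / √(r_xx · r_yy) = 0.71 / √(0.73 × 0.76) = 0.71 / √0.5548 = 0.71 / 0.7448 ≈ 0.95.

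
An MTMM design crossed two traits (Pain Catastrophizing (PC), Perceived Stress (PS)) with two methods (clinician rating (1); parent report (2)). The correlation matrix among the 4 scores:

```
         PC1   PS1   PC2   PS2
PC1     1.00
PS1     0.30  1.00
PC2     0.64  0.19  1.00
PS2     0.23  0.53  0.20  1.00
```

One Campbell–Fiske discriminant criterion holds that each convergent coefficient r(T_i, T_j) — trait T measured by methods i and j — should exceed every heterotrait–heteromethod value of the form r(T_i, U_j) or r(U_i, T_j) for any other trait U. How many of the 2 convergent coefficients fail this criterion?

0

Checking each validity diagonal entry against its comparison values:
PC (methods 1·2): 0.64 vs {0.23, 0.19} → pass.
PS (methods 1·2): 0.53 vs {0.19, 0.23} → pass.
0 of 2 fail.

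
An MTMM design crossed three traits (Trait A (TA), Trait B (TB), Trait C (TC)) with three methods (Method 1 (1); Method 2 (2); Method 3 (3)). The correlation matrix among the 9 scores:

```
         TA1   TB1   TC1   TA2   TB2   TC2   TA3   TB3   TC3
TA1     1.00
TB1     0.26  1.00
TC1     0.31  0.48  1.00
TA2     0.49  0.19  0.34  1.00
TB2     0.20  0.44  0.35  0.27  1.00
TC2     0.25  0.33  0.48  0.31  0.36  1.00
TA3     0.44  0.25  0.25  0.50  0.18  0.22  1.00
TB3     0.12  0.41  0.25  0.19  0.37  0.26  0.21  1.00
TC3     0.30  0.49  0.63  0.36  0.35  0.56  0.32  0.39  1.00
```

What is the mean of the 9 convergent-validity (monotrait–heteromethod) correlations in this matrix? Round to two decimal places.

Convergent values: 0.49, 0.44, 0.50, 0.44, 0.41, 0.37, 0.48, 0.63, 0.56; mean = 4.32/9 = 0.48.

0.48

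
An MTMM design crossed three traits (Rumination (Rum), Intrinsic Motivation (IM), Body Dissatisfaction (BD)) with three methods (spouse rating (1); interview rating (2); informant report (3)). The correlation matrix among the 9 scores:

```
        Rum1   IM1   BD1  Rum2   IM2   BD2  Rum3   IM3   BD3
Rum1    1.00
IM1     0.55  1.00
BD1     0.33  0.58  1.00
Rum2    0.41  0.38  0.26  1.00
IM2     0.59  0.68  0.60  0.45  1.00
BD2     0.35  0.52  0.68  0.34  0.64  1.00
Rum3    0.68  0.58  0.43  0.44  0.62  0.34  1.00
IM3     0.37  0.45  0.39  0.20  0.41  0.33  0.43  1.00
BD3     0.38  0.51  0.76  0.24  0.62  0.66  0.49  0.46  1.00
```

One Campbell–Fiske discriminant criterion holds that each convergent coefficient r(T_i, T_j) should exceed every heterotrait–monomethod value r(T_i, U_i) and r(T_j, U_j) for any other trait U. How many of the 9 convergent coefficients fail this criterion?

Checking each validity diagonal entry against its comparison values:
Rum (methods 1·2): 0.41 vs {0.55, 0.45, 0.33, 0.34} → fail.
Rum (methods 1·3): 0.68 vs {0.55, 0.43, 0.33, 0.49} → pass.
Rum (methods 2·3): 0.44 vs {0.45, 0.43, 0.34, 0.49} → fail.
IM (methods 1·2): 0.68 vs {0.55, 0.45, 0.58, 0.64} → pass.
IM (methods 1·3): 0.45 vs {0.55, 0.43, 0.58, 0.46} → fail.
IM (methods 2·3): 0.41 vs {0.45, 0.43, 0.64, 0.46} → fail.
BD (methods 1·2): 0.68 vs {0.33, 0.34, 0.58, 0.64} → pass.
BD (methods 1·3): 0.76 vs {0.33, 0.49, 0.58, 0.46} → pass.
BD (methods 2·3): 0.66 vs {0.34, 0.49, 0.64, 0.46} → pass.
4 of 9 fail.

4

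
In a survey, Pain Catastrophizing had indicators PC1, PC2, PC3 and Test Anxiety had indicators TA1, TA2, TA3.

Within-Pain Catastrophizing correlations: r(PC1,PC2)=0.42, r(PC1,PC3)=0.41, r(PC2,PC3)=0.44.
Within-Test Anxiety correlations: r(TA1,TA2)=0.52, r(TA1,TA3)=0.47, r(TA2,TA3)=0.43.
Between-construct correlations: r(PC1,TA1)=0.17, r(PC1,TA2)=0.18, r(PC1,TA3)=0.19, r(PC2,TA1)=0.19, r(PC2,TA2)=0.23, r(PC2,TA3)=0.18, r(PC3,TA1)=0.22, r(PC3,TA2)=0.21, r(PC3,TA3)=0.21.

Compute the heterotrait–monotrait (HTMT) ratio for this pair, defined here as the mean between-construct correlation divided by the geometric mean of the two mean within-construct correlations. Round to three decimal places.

Mean between = 1.78/9 = 0.1978.
Mean within-PC = 1.27/3 = 0.4233; mean within-TA = 1.42/3 = 0.4733.
Geometric mean = √(0.4233 × 0.4733) = 0.4476.
HTMT = 0.1978 / 0.4476 = 0.442.

0.442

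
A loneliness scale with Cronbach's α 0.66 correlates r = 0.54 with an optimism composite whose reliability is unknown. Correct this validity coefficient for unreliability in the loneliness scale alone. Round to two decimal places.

Single correction: r_c = r_obs / √r_xx = 0.54 / √0.66 = 0.54 / 0.8124 ≈ 0.66.

0.66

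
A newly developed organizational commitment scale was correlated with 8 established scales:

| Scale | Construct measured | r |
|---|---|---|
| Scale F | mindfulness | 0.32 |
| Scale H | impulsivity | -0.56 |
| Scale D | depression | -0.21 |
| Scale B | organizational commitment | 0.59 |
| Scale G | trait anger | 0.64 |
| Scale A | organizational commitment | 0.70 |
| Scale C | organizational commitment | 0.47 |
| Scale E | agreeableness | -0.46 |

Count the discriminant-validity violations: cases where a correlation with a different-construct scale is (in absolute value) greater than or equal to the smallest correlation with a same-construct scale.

Convergent (same construct = organizational commitment): Scale B, Scale A, Scale C.
Smallest convergent = 0.47. Discriminant |r|: 0.32, 0.56, 0.21, 0.64, 0.46; count ≥ 0.47 → 2.

2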